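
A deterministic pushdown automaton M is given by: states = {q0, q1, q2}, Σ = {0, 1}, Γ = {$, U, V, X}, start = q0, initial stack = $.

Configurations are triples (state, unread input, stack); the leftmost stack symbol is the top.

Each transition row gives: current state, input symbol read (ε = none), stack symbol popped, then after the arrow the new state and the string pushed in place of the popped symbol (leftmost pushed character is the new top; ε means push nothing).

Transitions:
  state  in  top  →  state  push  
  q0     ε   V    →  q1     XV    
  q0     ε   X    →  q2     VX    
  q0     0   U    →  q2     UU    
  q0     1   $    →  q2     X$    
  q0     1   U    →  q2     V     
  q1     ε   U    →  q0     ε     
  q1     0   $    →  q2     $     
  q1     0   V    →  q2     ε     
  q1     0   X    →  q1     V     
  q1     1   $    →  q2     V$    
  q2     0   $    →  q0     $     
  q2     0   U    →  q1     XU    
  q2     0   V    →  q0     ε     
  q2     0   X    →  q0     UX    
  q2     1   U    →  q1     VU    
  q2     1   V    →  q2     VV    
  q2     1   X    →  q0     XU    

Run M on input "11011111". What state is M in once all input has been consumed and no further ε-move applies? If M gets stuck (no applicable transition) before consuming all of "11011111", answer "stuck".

q2

(q0, 11011111, $)
  read 1, top $: go to q2, push X$ → (q2, 1011111, X$)
  read 1, top X: go to q0, push XU → (q0, 011111, XU$)
  ε-move, top X: go to q2, push VX → (q2, 011111, VXU$)
  read 0, top V: go to q0, push ε → (q0, 11111, XU$)
  ε-move, top X: go to q2, push VX → (q2, 11111, VXU$)
  read 1, top V: go to q2, push VV → (q2, 1111, VVXU$)
  read 1, top V: go to q2, push VV → (q2, 111, VVVXU$)
  read 1, top V: go to q2, push VV → (q2, 11, VVVVXU$)
  read 1, top V: go to q2, push VV → (q2, 1, VVVVVXU$)
  read 1, top V: go to q2, push VV → (q2, ε, VVVVVVXU$)
All input consumed; M is in state q2.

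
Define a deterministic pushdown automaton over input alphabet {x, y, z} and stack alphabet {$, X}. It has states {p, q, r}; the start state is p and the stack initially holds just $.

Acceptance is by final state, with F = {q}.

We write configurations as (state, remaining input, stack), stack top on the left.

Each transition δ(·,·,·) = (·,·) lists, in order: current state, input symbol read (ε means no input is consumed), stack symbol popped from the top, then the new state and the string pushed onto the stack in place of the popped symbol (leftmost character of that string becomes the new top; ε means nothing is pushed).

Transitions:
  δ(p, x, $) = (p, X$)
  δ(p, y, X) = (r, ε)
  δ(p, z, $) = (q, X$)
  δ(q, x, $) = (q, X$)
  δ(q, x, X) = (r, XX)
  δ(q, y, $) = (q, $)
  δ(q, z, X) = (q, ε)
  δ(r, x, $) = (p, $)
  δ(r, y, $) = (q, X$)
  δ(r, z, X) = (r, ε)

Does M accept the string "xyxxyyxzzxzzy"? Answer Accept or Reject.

(p, xyxxyyxzzxzzy, $)
  read x, top $: go to p, push X$ → (p, yxxyyxzzxzzy, X$)
  read y, top X: go to r, push ε → (r, xxyyxzzxzzy, $)
  read x, top $: go to p, push $ → (p, xyyxzzxzzy, $)
  read x, top $: go to p, push X$ → (p, yyxzzxzzy, X$)
  read y, top X: go to r, push ε → (r, yxzzxzzy, $)
  read y, top $: go to q, push X$ → (q, xzzxzzy, X$)
  read x, top X: go to r, push XX → (r, zzxzzy, XX$)
  read z, top X: go to r, push ε → (r, zxzzy, X$)
  read z, top X: go to r, push ε → (r, xzzy, $)
  read x, top $: go to p, push $ → (p, zzy, $)
  read z, top $: go to q, push X$ → (q, zy, X$)
  read z, top X: go to q, push ε → (q, y, $)
  read y, top $: go to q, push $ → (q, ε, $)
All input consumed; state q ∈ F.

Accept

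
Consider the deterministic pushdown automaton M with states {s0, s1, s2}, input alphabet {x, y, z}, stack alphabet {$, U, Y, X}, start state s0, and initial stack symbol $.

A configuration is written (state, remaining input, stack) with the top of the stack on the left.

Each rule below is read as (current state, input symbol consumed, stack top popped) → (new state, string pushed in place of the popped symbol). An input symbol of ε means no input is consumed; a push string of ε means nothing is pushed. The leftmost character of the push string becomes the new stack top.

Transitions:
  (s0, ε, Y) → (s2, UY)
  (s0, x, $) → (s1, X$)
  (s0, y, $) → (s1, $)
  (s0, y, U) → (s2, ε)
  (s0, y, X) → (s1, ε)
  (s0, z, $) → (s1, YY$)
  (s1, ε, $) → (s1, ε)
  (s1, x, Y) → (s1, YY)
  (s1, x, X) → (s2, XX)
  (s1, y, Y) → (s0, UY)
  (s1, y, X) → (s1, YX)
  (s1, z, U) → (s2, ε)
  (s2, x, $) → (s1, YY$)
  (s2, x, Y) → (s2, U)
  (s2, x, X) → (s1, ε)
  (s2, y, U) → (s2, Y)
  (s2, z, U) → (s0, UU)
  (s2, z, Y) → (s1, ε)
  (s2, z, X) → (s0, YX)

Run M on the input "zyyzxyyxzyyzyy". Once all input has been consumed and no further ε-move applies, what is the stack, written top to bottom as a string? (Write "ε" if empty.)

Y$

(s0, zyyzxyyxzyyzyy, $)
  read z, top $: go to s1, push YY$ → (s1, yyzxyyxzyyzyy, YY$)
  read y, top Y: go to s0, push UY → (s0, yzxyyxzyyzyy, UYY$)
  read y, top U: go to s2, push ε → (s2, zxyyxzyyzyy, YY$)
  read z, top Y: go to s1, push ε → (s1, xyyxzyyzyy, Y$)
  read x, top Y: go to s1, push YY → (s1, yyxzyyzyy, YY$)
  read y, top Y: go to s0, push UY → (s0, yxzyyzyy, UYY$)
  read y, top U: go to s2, push ε → (s2, xzyyzyy, YY$)
  read x, top Y: go to s2, push U → (s2, zyyzyy, UY$)
  read z, top U: go to s0, push UU → (s0, yyzyy, UUY$)
  read y, top U: go to s2, push ε → (s2, yzyy, UY$)
  read y, top U: go to s2, push Y → (s2, zyy, YY$)
  read z, top Y: go to s1, push ε → (s1, yy, Y$)
  read y, top Y: go to s0, push UY → (s0, y, UY$)
  read y, top U: go to s2, push ε → (s2, ε, Y$)
All input consumed in state s2 with stack Y$.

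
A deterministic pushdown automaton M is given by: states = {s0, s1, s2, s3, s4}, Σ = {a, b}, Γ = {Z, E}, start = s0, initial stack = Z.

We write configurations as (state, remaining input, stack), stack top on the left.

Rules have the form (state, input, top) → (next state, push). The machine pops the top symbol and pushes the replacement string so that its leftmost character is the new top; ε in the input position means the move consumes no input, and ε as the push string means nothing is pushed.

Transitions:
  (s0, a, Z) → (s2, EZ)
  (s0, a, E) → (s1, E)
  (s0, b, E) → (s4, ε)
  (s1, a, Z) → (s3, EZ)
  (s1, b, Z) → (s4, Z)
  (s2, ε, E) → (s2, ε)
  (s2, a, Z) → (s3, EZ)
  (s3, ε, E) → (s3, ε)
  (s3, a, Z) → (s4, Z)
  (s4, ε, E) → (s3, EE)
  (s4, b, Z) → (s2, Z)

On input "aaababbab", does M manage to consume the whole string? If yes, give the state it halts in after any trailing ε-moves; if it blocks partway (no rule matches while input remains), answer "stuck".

stuck

(s0, aaababbab, Z) ⊢ (s2, aababbab, EZ) ⊢ (s2, aababbab, Z) ⊢ (s3, ababbab, EZ) ⊢ (s3, ababbab, Z) ⊢ (s4, babbab, Z) ⊢ (s2, abbab, Z) ⊢ (s3, bbab, EZ) ⊢ (s3, bbab, Z)
No transition for (s3, b, top Z); M blocks with input bbab remaining.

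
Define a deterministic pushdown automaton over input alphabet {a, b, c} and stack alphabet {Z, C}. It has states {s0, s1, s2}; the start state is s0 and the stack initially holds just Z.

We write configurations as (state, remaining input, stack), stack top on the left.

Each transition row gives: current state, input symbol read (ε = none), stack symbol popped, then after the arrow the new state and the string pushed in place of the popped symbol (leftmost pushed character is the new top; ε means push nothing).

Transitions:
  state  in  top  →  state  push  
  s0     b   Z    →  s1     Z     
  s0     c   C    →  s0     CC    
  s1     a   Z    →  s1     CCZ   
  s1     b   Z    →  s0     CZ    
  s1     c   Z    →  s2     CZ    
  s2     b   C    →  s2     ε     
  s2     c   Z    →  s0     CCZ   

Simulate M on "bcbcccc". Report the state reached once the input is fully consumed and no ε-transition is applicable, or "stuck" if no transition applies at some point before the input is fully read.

(s0, bcbcccc, Z)
  read b, top Z: go to s1, push Z → (s1, cbcccc, Z)
  read c, top Z: go to s2, push CZ → (s2, bcccc, CZ)
  read b, top C: go to s2, push ε → (s2, cccc, Z)
  read c, top Z: go to s0, push CCZ → (s0, ccc, CCZ)
  read c, top C: go to s0, push CC → (s0, cc, CCCZ)
  read c, top C: go to s0, push CC → (s0, c, CCCCZ)
  read c, top C: go to s0, push CC → (s0, ε, CCCCCZ)
All input consumed; M is in state s0.

s0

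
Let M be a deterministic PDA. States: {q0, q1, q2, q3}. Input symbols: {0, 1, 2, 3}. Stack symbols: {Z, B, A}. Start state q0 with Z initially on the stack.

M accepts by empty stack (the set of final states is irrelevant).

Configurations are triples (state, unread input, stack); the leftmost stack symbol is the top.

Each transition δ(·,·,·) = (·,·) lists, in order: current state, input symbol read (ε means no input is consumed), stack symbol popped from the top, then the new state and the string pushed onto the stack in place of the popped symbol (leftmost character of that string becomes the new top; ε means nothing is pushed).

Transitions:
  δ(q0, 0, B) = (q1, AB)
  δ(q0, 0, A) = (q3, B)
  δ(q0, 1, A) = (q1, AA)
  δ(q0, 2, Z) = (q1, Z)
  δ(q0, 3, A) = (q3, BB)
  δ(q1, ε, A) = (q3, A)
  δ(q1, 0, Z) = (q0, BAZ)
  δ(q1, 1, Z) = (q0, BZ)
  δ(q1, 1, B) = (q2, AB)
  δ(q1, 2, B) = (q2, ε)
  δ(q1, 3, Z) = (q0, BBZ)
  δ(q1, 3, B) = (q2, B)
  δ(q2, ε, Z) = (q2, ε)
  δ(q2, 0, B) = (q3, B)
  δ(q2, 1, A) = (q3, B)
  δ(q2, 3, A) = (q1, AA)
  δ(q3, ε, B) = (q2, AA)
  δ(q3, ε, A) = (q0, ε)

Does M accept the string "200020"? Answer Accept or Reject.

Reject

(q0, 200020, Z)
  read 2, top Z: go to q1, push Z → (q1, 00020, Z)
  read 0, top Z: go to q0, push BAZ → (q0, 0020, BAZ)
  read 0, top B: go to q1, push AB → (q1, 020, ABAZ)
  ε-move, top A: go to q3, push A → (q3, 020, ABAZ)
  ε-move, top A: go to q0, push ε → (q0, 020, BAZ)
  read 0, top B: go to q1, push AB → (q1, 20, ABAZ)
  ε-move, top A: go to q3, push A → (q3, 20, ABAZ)
  ε-move, top A: go to q0, push ε → (q0, 20, BAZ)
No transition applies at (q0, 20, BAZ); input not fully consumed.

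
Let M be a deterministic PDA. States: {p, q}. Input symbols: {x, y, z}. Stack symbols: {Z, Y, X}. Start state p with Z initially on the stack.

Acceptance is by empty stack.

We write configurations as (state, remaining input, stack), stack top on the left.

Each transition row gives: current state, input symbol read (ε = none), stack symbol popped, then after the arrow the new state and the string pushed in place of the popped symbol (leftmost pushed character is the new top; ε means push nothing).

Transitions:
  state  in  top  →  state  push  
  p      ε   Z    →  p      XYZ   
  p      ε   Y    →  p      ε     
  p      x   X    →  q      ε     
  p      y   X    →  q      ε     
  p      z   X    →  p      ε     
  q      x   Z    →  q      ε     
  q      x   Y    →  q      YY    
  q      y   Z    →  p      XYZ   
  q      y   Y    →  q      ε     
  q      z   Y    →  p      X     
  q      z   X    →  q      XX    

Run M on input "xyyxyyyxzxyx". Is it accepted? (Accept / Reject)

Accept

(p, xyyxyyyxzxyx, Z)
  ε-move, top Z: go to p, push XYZ → (p, xyyxyyyxzxyx, XYZ)
  read x, top X: go to q, push ε → (q, yyxyyyxzxyx, YZ)
  read y, top Y: go to q, push ε → (q, yxyyyxzxyx, Z)
  read y, top Z: go to p, push XYZ → (p, xyyyxzxyx, XYZ)
  read x, top X: go to q, push ε → (q, yyyxzxyx, YZ)
  read y, top Y: go to q, push ε → (q, yyxzxyx, Z)
  read y, top Z: go to p, push XYZ → (p, yxzxyx, XYZ)
  read y, top X: go to q, push ε → (q, xzxyx, YZ)
  read x, top Y: go to q, push YY → (q, zxyx, YYZ)
  read z, top Y: go to p, push X → (p, xyx, XYZ)
  read x, top X: go to q, push ε → (q, yx, YZ)
  read y, top Y: go to q, push ε → (q, x, Z)
  read x, top Z: go to q, push ε → (q, ε, ε)
All input consumed and the stack is empty.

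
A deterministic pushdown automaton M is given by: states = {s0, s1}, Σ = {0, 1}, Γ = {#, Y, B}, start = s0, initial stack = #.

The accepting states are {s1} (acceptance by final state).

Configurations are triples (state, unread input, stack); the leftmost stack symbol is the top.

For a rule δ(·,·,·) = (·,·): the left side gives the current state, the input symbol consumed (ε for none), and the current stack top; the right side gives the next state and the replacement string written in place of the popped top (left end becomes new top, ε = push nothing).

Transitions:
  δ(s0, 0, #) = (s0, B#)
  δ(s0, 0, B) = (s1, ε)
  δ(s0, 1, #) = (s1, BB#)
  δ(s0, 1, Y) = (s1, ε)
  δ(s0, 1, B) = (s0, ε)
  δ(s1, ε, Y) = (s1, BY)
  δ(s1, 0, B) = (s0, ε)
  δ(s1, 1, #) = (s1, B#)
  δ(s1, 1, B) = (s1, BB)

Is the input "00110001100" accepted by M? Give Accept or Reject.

(s0, 00110001100, #)
  read 0, top #: go to s0, push B# → (s0, 0110001100, B#)
  read 0, top B: go to s1, push ε → (s1, 110001100, #)
  read 1, top #: go to s1, push B# → (s1, 10001100, B#)
  read 1, top B: go to s1, push BB → (s1, 0001100, BB#)
  read 0, top B: go to s0, push ε → (s0, 001100, B#)
  read 0, top B: go to s1, push ε → (s1, 01100, #)
No transition applies at (s1, 01100, #); input not fully consumed.

Reject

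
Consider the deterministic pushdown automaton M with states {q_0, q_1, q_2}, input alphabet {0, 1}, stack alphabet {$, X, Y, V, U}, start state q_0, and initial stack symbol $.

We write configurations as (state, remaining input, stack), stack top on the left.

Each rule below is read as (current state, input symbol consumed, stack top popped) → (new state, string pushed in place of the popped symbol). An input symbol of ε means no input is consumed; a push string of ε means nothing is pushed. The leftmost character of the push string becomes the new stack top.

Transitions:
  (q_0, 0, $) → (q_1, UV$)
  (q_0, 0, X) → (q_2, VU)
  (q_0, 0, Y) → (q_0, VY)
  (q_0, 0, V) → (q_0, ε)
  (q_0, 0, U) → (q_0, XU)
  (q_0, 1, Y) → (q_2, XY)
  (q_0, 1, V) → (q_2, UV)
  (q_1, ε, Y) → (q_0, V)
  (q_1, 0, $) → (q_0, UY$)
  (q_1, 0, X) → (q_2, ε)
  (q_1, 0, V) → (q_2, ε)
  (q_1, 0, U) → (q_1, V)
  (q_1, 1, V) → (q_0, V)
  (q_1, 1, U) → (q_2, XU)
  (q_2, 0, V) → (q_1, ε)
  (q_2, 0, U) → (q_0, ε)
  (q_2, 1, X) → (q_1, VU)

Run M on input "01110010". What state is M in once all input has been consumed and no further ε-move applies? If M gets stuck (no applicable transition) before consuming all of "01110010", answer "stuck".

stuck

(q_0, 01110010, $)
  read 0, top $: go to q_1, push UV$ → (q_1, 1110010, UV$)
  read 1, top U: go to q_2, push XU → (q_2, 110010, XUV$)
  read 1, top X: go to q_1, push VU → (q_1, 10010, VUUV$)
  read 1, top V: go to q_0, push V → (q_0, 0010, VUUV$)
  read 0, top V: go to q_0, push ε → (q_0, 010, UUV$)
  read 0, top U: go to q_0, push XU → (q_0, 10, XUUV$)
No transition for (q_0, 1, top X); M blocks with input 10 remaining.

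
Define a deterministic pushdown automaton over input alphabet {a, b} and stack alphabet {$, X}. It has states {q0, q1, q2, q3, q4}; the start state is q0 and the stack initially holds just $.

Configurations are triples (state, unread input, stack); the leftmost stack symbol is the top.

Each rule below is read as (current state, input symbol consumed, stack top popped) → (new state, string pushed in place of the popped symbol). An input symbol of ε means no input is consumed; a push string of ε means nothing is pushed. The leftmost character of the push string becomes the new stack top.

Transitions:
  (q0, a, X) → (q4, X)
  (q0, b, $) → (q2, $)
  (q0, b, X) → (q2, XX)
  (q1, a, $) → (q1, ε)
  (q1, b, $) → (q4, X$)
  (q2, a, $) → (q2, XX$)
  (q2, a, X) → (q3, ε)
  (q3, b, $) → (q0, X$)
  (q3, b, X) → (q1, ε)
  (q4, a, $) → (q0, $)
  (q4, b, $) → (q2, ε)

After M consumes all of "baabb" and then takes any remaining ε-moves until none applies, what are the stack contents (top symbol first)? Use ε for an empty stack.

(q0, baabb, $)
  read b, top $: go to q2, push $ → (q2, aabb, $)
  read a, top $: go to q2, push XX$ → (q2, abb, XX$)
  read a, top X: go to q3, push ε → (q3, bb, X$)
  read b, top X: go to q1, push ε → (q1, b, $)
  read b, top $: go to q4, push X$ → (q4, ε, X$)
All input consumed in state q4 with stack X$.

X$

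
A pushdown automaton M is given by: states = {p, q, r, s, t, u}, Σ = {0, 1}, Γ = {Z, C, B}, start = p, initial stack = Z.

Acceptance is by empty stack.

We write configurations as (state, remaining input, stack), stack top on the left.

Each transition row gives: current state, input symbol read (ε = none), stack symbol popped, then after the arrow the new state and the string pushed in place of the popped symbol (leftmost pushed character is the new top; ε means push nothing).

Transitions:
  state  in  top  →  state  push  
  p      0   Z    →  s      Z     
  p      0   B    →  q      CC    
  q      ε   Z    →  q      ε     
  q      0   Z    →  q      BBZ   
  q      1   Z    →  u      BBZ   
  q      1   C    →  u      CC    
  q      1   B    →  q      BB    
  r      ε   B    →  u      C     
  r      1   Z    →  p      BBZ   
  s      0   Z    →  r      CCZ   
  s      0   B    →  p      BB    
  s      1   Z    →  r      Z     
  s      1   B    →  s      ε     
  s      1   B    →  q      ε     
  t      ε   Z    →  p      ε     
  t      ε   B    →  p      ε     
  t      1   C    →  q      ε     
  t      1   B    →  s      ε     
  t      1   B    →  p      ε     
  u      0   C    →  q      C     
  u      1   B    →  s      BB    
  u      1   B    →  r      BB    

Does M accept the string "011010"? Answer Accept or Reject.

No computation consumes all input and empties the stack.

Reject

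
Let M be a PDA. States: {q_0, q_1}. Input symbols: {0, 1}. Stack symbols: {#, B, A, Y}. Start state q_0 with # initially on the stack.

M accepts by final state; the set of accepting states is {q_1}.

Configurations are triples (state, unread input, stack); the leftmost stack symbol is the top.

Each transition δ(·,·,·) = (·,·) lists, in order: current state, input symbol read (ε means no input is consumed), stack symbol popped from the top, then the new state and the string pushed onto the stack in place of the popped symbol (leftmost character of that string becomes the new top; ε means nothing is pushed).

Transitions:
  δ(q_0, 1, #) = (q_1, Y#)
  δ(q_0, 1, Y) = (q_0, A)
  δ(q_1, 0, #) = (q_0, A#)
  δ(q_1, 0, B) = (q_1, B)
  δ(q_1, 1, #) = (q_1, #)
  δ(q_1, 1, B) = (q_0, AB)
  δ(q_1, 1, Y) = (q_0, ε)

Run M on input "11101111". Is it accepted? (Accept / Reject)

Reject

No computation consumes all input and reaches a final state.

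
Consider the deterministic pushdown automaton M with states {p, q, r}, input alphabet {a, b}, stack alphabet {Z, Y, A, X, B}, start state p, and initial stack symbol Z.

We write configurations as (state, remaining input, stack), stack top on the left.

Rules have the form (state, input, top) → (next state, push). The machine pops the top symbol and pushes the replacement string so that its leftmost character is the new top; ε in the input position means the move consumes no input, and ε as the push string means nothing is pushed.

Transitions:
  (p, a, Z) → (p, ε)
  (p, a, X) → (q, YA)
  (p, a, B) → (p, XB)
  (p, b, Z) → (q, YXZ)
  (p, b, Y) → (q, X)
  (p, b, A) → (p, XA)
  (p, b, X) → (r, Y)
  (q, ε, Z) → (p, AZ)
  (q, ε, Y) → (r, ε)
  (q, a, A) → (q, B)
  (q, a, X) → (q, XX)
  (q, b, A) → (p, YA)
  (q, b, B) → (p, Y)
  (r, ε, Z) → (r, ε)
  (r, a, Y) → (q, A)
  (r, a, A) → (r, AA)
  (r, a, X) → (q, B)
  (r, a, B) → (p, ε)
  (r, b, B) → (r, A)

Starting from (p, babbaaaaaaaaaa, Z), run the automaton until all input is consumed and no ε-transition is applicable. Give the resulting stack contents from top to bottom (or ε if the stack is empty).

(p, babbaaaaaaaaaa, Z)
  read b, top Z: go to q, push YXZ → (q, abbaaaaaaaaaa, YXZ)
  ε-move, top Y: go to r, push ε → (r, abbaaaaaaaaaa, XZ)
  read a, top X: go to q, push B → (q, bbaaaaaaaaaa, BZ)
  read b, top B: go to p, push Y → (p, baaaaaaaaaa, YZ)
  read b, top Y: go to q, push X → (q, aaaaaaaaaa, XZ)
  read a, top X: go to q, push XX → (q, aaaaaaaaa, XXZ)
  read a, top X: go to q, push XX → (q, aaaaaaaa, XXXZ)
  read a, top X: go to q, push XX → (q, aaaaaaa, XXXXZ)
  read a, top X: go to q, push XX → (q, aaaaaa, XXXXXZ)
  read a, top X: go to q, push XX → (q, aaaaa, XXXXXXZ)
  read a, top X: go to q, push XX → (q, aaaa, XXXXXXXZ)
  read a, top X: go to q, push XX → (q, aaa, XXXXXXXXZ)
  read a, top X: go to q, push XX → (q, aa, XXXXXXXXXZ)
  read a, top X: go to q, push XX → (q, a, XXXXXXXXXXZ)
  read a, top X: go to q, push XX → (q, ε, XXXXXXXXXXXZ)
All input consumed in state q with stack XXXXXXXXXXXZ.

XXXXXXXXXXXZ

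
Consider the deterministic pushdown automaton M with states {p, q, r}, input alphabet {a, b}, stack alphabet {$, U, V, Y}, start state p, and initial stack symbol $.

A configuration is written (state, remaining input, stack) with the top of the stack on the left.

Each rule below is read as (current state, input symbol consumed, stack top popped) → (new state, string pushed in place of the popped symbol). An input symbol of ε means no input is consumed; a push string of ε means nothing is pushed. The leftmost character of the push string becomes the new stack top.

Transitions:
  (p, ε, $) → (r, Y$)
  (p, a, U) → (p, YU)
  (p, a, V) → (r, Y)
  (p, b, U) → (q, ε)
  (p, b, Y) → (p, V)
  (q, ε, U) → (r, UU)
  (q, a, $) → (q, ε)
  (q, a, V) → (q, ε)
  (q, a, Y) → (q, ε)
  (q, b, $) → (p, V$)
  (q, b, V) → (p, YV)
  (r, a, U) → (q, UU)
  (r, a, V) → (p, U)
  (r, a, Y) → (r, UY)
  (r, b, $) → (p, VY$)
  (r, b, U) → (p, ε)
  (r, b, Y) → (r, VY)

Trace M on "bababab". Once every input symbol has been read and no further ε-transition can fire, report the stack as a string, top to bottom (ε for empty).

VY$

(p, bababab, $)
  ε-move, top $: go to r, push Y$ → (r, bababab, Y$)
  read b, top Y: go to r, push VY → (r, ababab, VY$)
  read a, top V: go to p, push U → (p, babab, UY$)
  read b, top U: go to q, push ε → (q, abab, Y$)
  read a, top Y: go to q, push ε → (q, bab, $)
  read b, top $: go to p, push V$ → (p, ab, V$)
  read a, top V: go to r, push Y → (r, b, Y$)
  read b, top Y: go to r, push VY → (r, ε, VY$)
All input consumed in state r with stack VY$.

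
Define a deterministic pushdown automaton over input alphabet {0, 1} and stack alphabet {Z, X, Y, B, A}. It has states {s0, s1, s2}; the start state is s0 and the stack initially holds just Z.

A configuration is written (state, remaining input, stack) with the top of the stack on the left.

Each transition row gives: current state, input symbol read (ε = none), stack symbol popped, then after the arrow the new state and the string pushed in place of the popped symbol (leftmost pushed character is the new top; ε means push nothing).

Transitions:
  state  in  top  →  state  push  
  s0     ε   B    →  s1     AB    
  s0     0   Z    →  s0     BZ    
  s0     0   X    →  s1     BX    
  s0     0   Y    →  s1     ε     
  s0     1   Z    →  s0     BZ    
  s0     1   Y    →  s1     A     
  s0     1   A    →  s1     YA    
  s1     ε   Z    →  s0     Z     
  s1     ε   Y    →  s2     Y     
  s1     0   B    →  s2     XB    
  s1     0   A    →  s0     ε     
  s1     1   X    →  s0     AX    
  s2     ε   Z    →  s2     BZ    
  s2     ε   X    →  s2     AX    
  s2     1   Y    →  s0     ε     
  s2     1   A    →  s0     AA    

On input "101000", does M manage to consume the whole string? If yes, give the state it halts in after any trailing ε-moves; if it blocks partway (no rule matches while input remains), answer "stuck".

(s0, 101000, Z)
  read 1, top Z: go to s0, push BZ → (s0, 01000, BZ)
  ε-move, top B: go to s1, push AB → (s1, 01000, ABZ)
  read 0, top A: go to s0, push ε → (s0, 1000, BZ)
  ε-move, top B: go to s1, push AB → (s1, 1000, ABZ)
No transition for (s1, 1, top A); M blocks with input 1000 remaining.

stuck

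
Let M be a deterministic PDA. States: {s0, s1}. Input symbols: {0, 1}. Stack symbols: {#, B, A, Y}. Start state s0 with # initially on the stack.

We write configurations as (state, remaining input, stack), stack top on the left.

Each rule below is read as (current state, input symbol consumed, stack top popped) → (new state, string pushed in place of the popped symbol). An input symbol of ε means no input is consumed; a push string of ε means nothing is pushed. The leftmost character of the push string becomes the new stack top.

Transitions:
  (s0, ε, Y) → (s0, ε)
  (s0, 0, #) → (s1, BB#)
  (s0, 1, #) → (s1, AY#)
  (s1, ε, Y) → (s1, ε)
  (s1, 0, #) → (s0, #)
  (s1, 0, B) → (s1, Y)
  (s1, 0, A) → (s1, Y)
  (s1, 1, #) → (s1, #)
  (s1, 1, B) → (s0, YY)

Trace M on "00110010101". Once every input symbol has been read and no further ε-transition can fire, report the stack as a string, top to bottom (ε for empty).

AY#

(s0, 00110010101, #) ⊢ (s1, 0110010101, BB#) ⊢ (s1, 110010101, YB#) ⊢ (s1, 110010101, B#) ⊢ (s0, 10010101, YY#) ⊢ (s0, 10010101, Y#) ⊢ (s0, 10010101, #) ⊢ (s1, 0010101, AY#) ⊢ (s1, 010101, YY#) ⊢ (s1, 010101, Y#) ⊢ (s1, 010101, #) ⊢ (s0, 10101, #) ⊢ (s1, 0101, AY#) ⊢ (s1, 101, YY#) ⊢ (s1, 101, Y#) ⊢ (s1, 101, #) ⊢ (s1, 01, #) ⊢ (s0, 1, #) ⊢ (s1, ε, AY#)
All input consumed in state s1 with stack AY#.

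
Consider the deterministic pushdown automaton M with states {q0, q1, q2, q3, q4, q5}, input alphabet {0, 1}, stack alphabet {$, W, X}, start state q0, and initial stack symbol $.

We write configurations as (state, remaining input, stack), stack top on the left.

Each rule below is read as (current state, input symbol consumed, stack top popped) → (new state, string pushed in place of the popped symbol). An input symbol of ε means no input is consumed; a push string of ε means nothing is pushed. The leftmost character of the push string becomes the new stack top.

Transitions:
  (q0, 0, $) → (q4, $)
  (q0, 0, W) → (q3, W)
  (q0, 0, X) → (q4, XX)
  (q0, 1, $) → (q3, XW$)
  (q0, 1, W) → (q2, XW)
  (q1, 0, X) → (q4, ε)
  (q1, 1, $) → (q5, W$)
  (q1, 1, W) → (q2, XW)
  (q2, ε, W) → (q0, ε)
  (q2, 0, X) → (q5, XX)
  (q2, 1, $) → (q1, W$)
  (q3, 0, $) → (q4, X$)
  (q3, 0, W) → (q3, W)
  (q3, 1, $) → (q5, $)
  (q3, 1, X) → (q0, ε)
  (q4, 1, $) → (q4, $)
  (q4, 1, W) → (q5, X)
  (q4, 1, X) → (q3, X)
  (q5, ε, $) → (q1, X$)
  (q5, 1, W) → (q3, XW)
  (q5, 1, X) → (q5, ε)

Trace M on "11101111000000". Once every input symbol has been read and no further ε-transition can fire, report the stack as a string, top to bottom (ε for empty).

(q0, 11101111000000, $)
  read 1, top $: go to q3, push XW$ → (q3, 1101111000000, XW$)
  read 1, top X: go to q0, push ε → (q0, 101111000000, W$)
  read 1, top W: go to q2, push XW → (q2, 01111000000, XW$)
  read 0, top X: go to q5, push XX → (q5, 1111000000, XXW$)
  read 1, top X: go to q5, push ε → (q5, 111000000, XW$)
  read 1, top X: go to q5, push ε → (q5, 11000000, W$)
  read 1, top W: go to q3, push XW → (q3, 1000000, XW$)
  read 1, top X: go to q0, push ε → (q0, 000000, W$)
  read 0, top W: go to q3, push W → (q3, 00000, W$)
  read 0, top W: go to q3, push W → (q3, 0000, W$)
  read 0, top W: go to q3, push W → (q3, 000, W$)
  read 0, top W: go to q3, push W → (q3, 00, W$)
  read 0, top W: go to q3, push W → (q3, 0, W$)
  read 0, top W: go to q3, push W → (q3, ε, W$)
All input consumed in state q3 with stack W$.

W$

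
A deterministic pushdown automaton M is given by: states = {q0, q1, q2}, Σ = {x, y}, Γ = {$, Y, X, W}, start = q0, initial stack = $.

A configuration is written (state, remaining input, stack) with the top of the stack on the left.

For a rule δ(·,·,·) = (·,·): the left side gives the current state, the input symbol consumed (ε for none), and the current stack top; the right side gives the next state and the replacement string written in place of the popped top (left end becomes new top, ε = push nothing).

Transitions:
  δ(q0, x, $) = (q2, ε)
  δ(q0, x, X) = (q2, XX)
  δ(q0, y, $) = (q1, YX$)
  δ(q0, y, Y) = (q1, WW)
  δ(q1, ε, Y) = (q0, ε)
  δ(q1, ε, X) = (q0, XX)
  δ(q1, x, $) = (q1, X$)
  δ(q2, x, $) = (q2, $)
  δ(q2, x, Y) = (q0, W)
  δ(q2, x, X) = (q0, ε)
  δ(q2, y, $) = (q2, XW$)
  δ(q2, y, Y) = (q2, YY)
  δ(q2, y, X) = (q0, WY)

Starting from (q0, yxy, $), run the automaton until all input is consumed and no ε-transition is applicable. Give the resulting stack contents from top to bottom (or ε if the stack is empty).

(q0, yxy, $) ⊢ (q1, xy, YX$) ⊢ (q0, xy, X$) ⊢ (q2, y, XX$) ⊢ (q0, ε, WYX$)
All input consumed in state q0 with stack WYX$.

WYX$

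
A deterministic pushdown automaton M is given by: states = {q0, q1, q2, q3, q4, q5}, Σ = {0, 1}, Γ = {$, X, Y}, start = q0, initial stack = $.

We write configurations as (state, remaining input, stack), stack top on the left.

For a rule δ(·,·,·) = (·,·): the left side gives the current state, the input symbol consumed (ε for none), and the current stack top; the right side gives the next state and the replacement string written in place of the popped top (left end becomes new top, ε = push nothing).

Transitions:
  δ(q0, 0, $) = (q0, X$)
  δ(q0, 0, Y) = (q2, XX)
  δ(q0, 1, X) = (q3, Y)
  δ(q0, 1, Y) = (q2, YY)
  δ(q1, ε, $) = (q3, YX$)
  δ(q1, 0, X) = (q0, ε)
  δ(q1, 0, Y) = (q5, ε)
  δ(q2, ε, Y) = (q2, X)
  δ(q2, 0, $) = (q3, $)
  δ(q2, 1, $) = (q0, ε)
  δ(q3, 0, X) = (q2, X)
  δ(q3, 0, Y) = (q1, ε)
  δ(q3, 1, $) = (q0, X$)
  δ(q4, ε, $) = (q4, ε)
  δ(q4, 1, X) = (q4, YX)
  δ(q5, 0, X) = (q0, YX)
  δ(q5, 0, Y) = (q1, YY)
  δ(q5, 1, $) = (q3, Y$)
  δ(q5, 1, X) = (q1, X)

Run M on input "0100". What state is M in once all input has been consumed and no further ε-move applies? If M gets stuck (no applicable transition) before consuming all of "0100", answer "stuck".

q1

(q0, 0100, $) ⊢ (q0, 100, X$) ⊢ (q3, 00, Y$) ⊢ (q1, 0, $) ⊢ (q3, 0, YX$) ⊢ (q1, ε, X$)
All input consumed; M is in state q1.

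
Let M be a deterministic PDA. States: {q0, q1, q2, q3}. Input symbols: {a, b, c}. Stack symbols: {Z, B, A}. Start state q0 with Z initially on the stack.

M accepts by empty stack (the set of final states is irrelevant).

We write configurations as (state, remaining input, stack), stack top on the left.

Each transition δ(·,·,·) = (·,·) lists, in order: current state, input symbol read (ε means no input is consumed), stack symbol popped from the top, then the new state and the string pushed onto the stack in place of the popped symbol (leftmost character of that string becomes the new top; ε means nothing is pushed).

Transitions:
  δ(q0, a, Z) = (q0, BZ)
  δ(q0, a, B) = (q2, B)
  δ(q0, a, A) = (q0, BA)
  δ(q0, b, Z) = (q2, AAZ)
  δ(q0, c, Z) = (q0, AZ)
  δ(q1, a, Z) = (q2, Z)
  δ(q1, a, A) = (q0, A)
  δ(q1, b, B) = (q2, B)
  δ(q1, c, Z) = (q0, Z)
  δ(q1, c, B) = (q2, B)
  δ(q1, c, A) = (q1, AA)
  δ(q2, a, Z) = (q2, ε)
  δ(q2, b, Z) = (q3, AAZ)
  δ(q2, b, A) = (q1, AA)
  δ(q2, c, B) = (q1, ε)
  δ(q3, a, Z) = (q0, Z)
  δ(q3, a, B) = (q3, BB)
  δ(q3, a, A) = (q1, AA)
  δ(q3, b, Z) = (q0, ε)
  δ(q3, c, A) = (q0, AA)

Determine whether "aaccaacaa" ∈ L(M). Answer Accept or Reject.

(q0, aaccaacaa, Z)
  read a, top Z: go to q0, push BZ → (q0, accaacaa, BZ)
  read a, top B: go to q2, push B → (q2, ccaacaa, BZ)
  read c, top B: go to q1, push ε → (q1, caacaa, Z)
  read c, top Z: go to q0, push Z → (q0, aacaa, Z)
  read a, top Z: go to q0, push BZ → (q0, acaa, BZ)
  read a, top B: go to q2, push B → (q2, caa, BZ)
  read c, top B: go to q1, push ε → (q1, aa, Z)
  read a, top Z: go to q2, push Z → (q2, a, Z)
  read a, top Z: go to q2, push ε → (q2, ε, ε)
All input consumed and the stack is empty.

Accept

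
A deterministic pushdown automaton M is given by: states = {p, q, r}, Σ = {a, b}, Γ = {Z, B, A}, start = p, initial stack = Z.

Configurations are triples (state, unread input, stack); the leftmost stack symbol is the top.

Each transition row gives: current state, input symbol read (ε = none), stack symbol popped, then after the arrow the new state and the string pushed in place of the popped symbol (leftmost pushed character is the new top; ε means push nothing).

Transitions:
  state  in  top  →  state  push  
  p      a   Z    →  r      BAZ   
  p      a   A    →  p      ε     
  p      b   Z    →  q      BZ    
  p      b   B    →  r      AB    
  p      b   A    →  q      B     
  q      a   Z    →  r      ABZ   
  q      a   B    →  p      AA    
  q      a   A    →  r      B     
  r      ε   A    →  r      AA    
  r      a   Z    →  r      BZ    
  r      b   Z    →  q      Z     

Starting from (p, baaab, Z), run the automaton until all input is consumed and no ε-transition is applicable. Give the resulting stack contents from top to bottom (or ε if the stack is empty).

(p, baaab, Z)
  read b, top Z: go to q, push BZ → (q, aaab, BZ)
  read a, top B: go to p, push AA → (p, aab, AAZ)
  read a, top A: go to p, push ε → (p, ab, AZ)
  read a, top A: go to p, push ε → (p, b, Z)
  read b, top Z: go to q, push BZ → (q, ε, BZ)
All input consumed in state q with stack BZ.

BZ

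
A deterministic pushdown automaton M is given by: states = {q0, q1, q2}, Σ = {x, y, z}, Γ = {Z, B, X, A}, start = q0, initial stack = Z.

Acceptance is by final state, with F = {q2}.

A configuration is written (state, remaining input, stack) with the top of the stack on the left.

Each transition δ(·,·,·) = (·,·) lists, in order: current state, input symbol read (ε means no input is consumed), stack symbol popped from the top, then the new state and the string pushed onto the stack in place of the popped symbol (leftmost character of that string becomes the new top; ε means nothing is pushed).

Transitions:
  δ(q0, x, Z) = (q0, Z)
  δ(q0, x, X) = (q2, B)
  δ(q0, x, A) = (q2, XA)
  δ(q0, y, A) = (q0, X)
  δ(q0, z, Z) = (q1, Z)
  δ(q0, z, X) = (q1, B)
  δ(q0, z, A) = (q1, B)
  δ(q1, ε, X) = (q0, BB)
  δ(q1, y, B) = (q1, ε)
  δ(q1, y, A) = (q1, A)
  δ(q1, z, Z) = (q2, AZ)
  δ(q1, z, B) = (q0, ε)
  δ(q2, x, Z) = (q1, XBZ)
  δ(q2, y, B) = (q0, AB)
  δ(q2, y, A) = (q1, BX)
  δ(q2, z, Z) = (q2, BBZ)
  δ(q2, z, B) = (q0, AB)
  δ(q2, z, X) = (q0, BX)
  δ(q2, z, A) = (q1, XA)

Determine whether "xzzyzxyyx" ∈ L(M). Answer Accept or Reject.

Accept

(q0, xzzyzxyyx, Z) ⊢ (q0, zzyzxyyx, Z) ⊢ (q1, zyzxyyx, Z) ⊢ (q2, yzxyyx, AZ) ⊢ (q1, zxyyx, BXZ) ⊢ (q0, xyyx, XZ) ⊢ (q2, yyx, BZ) ⊢ (q0, yx, ABZ) ⊢ (q0, x, XBZ) ⊢ (q2, ε, BBZ)
All input consumed; state q2 ∈ F.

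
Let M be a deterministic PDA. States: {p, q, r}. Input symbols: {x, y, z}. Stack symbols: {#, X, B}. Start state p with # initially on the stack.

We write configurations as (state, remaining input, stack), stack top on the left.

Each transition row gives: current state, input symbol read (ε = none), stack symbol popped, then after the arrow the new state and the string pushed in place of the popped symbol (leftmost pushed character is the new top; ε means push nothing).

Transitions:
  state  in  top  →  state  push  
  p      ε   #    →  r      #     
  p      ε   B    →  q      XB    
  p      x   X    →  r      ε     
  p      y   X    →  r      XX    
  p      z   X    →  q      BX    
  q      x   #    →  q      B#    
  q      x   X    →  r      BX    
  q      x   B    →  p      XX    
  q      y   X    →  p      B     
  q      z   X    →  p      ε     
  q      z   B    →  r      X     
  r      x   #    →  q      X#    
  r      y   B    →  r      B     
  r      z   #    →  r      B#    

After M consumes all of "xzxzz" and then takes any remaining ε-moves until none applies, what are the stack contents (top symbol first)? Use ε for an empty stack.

B#

(p, xzxzz, #) ⊢ (r, xzxzz, #) ⊢ (q, zxzz, X#) ⊢ (p, xzz, #) ⊢ (r, xzz, #) ⊢ (q, zz, X#) ⊢ (p, z, #) ⊢ (r, z, #) ⊢ (r, ε, B#)
All input consumed in state r with stack B#.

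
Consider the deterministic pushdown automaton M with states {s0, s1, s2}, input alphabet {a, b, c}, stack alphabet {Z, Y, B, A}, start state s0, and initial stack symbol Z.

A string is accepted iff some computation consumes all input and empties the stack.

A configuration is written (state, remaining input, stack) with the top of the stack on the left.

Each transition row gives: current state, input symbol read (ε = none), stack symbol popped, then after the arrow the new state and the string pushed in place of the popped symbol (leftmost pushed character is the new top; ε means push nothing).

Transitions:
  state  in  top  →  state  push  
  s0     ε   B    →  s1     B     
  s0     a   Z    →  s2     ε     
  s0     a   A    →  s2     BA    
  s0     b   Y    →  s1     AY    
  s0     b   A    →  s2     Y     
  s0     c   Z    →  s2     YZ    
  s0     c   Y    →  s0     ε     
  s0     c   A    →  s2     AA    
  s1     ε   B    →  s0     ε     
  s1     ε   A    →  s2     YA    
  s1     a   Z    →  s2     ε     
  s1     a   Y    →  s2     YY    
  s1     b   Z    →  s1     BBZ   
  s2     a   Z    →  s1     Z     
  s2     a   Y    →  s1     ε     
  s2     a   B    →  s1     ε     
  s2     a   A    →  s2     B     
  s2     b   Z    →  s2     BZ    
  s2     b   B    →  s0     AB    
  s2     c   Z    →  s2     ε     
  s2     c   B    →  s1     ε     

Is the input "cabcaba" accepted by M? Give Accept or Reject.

Accept

(s0, cabcaba, Z)
  read c, top Z: go to s2, push YZ → (s2, abcaba, YZ)
  read a, top Y: go to s1, push ε → (s1, bcaba, Z)
  read b, top Z: go to s1, push BBZ → (s1, caba, BBZ)
  ε-move, top B: go to s0, push ε → (s0, caba, BZ)
  ε-move, top B: go to s1, push B → (s1, caba, BZ)
  ε-move, top B: go to s0, push ε → (s0, caba, Z)
  read c, top Z: go to s2, push YZ → (s2, aba, YZ)
  read a, top Y: go to s1, push ε → (s1, ba, Z)
  read b, top Z: go to s1, push BBZ → (s1, a, BBZ)
  ε-move, top B: go to s0, push ε → (s0, a, BZ)
  ε-move, top B: go to s1, push B → (s1, a, BZ)
  ε-move, top B: go to s0, push ε → (s0, a, Z)
  read a, top Z: go to s2, push ε → (s2, ε, ε)
All input consumed and the stack is empty.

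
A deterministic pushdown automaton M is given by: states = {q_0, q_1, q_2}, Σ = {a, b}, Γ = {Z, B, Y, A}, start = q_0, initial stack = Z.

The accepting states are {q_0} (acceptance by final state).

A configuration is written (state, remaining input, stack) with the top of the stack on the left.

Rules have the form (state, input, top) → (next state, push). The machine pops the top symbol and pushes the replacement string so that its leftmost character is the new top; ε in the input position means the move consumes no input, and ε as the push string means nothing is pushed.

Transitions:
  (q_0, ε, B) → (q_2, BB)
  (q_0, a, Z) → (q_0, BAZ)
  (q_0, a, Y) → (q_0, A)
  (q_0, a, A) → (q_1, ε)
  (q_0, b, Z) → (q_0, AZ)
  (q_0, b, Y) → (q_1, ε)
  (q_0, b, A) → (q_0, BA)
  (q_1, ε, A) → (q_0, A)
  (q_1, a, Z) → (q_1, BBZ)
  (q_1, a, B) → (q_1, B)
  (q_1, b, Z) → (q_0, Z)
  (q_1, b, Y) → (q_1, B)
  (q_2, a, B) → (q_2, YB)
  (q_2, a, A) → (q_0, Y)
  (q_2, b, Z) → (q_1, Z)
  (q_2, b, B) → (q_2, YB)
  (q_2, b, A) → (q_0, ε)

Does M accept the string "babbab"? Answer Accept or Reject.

Accept

(q_0, babbab, Z)
  read b, top Z: go to q_0, push AZ → (q_0, abbab, AZ)
  read a, top A: go to q_1, push ε → (q_1, bbab, Z)
  read b, top Z: go to q_0, push Z → (q_0, bab, Z)
  read b, top Z: go to q_0, push AZ → (q_0, ab, AZ)
  read a, top A: go to q_1, push ε → (q_1, b, Z)
  read b, top Z: go to q_0, push Z → (q_0, ε, Z)
All input consumed; state q_0 ∈ F.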